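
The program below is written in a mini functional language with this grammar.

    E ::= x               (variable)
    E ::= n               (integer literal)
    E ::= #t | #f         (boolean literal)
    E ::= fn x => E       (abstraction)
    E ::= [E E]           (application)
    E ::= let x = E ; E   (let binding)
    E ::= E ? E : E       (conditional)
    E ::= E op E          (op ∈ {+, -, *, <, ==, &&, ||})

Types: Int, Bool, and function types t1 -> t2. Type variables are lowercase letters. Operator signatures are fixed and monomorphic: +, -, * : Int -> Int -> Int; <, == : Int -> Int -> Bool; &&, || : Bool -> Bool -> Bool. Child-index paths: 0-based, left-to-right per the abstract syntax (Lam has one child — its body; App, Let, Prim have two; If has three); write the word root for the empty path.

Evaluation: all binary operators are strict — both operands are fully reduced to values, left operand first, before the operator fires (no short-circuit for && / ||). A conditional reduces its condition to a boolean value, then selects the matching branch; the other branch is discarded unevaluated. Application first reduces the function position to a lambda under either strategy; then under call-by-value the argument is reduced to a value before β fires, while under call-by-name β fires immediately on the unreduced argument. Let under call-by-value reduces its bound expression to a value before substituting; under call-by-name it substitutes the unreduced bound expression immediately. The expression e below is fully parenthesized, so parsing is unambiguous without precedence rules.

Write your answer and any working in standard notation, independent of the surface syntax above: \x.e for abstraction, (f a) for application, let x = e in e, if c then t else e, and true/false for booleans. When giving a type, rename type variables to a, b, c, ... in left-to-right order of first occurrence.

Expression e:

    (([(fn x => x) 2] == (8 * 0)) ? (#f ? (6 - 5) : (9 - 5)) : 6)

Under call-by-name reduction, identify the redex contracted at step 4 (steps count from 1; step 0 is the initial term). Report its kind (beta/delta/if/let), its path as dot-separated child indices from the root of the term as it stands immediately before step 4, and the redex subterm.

Answer: if at root : (if false then (if false then (6 - 5) else (9 - 5)) else 6)

Trace:
step 0: (if (((\x.x) 2) == (8 * 0)) then (if false then (6 - 5) else (9 - 5)) else 6)
step 1: [beta@0.0] (if (2 == (8 * 0)) then (if false then (6 - 5) else (9 - 5)) else 6)
step 2: [delta@0.1] (if (2 == 0) then (if false then (6 - 5) else (9 - 5)) else 6)
step 3: [delta@0] (if false then (if false then (6 - 5) else (9 - 5)) else 6)
step 4: [if@root] 6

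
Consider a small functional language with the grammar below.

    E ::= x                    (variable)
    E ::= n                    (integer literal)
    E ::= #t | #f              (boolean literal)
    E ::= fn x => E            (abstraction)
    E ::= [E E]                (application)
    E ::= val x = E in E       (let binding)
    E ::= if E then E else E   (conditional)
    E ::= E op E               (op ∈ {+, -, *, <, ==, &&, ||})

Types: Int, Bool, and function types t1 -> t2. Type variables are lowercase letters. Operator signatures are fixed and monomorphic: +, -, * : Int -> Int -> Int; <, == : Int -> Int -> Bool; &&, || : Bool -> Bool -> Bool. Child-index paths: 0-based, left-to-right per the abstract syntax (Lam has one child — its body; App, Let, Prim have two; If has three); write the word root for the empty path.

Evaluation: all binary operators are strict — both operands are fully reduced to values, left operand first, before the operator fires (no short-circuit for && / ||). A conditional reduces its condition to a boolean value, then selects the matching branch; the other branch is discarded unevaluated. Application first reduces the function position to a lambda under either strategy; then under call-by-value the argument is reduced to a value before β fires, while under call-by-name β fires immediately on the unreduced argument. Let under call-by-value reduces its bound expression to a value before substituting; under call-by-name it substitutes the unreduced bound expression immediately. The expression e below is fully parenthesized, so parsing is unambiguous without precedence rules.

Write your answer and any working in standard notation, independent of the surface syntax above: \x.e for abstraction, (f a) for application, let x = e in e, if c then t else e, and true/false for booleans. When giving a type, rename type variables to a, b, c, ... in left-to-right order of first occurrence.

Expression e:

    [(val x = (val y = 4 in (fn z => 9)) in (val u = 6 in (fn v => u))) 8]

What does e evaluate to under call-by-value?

Answer: 6

Derivation:
step 0: ((let x = (let y = 4 in (\z.9)) in (let u = 6 in (\v.u))) 8)
step 1: [let@0.0] ((let x = (\z.9) in (let u = 6 in (\v.u))) 8)
step 2: [let@0] ((let u = 6 in (\v.u)) 8)
step 3: [let@0] ((\v.6) 8)
step 4: [beta@root] 6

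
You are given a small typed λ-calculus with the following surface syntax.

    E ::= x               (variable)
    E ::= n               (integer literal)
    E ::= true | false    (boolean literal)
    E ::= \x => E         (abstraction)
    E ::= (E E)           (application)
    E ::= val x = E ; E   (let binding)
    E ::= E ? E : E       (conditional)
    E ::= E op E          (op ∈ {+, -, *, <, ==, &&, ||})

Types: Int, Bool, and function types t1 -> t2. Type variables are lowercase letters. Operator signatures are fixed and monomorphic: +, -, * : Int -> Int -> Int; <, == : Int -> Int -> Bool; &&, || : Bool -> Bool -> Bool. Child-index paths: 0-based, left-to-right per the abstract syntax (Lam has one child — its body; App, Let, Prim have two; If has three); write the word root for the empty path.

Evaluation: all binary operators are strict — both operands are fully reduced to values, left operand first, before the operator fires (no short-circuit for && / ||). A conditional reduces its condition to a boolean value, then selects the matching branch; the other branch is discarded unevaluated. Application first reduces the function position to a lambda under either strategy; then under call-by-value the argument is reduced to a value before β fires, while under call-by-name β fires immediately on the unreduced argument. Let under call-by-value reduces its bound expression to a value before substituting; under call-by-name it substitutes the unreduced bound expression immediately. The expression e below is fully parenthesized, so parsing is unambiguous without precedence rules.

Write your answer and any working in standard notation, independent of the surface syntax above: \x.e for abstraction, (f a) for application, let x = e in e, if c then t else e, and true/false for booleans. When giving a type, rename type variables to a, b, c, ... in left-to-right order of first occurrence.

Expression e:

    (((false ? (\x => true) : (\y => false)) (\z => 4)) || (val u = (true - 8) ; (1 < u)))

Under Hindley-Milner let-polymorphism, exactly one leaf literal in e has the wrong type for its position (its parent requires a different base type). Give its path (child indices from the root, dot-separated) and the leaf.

Trace:
  unify Bool ~ Bool
\x._ : a -> Bool
\y._ : b -> Bool
  unify a -> Bool ~ b -> Bool
  unify a ~ b
  unify Bool ~ Bool
\z._ : c -> Int
  unify b -> Bool ~ (c -> Int) -> d
  unify b ~ c -> Int
  unify Bool ~ d
_ _ : Bool
  unify Bool ~ Bool
  unify Bool ~ Int
  FAIL: mismatch Bool ~ Int

Answer: 1.0.0 : true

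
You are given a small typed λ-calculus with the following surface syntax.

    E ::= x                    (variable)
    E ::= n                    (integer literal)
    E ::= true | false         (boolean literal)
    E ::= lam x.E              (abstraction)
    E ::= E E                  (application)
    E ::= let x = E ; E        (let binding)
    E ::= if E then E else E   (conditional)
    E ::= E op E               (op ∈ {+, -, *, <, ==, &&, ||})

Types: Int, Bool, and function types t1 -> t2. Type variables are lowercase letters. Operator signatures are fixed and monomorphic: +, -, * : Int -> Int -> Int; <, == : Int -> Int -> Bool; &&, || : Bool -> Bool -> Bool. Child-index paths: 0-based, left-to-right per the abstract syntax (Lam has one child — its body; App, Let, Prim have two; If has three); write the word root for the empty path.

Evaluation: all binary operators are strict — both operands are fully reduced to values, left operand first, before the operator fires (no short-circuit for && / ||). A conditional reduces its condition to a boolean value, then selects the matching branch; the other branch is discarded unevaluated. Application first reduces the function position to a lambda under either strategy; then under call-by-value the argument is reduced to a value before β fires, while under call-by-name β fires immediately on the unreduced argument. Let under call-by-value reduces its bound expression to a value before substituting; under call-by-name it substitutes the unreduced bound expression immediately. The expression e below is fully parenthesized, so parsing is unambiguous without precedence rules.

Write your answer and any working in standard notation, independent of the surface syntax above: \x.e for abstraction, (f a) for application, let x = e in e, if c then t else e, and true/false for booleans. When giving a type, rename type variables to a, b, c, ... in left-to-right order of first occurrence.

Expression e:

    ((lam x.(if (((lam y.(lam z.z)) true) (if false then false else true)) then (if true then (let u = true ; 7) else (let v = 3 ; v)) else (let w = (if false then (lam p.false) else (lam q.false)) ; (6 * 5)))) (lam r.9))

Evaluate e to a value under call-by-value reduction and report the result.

Trace:
step 0: ((\x.(if (((\y.(\z.z)) true) (if false then false else true)) then (if true then (let u = true in 7) else (let v = 3 in v)) else (let w = (if false then (\p.false) else (\q.false)) in (6 * 5)))) (\r.9))
step 1: [beta@root] (if (((\y.(\z.z)) true) (if false then false else true)) then (if true then (let u = true in 7) else (let v = 3 in v)) else (let w = (if false then (\p.false) else (\q.false)) in (6 * 5)))
step 2: [beta@0.0] (if ((\z.z) (if false then false else true)) then (if true then (let u = true in 7) else (let v = 3 in v)) else (let w = (if false then (\p.false) else (\q.false)) in (6 * 5)))
step 3: [if@0.1] (if ((\z.z) true) then (if true then (let u = true in 7) else (let v = 3 in v)) else (let w = (if false then (\p.false) else (\q.false)) in (6 * 5)))
step 4: [beta@0] (if true then (if true then (let u = true in 7) else (let v = 3 in v)) else (let w = (if false then (\p.false) else (\q.false)) in (6 * 5)))
step 5: [if@root] (if true then (let u = true in 7) else (let v = 3 in v))
step 6: [if@root] (let u = true in 7)
step 7: [let@root] 7

Answer: 7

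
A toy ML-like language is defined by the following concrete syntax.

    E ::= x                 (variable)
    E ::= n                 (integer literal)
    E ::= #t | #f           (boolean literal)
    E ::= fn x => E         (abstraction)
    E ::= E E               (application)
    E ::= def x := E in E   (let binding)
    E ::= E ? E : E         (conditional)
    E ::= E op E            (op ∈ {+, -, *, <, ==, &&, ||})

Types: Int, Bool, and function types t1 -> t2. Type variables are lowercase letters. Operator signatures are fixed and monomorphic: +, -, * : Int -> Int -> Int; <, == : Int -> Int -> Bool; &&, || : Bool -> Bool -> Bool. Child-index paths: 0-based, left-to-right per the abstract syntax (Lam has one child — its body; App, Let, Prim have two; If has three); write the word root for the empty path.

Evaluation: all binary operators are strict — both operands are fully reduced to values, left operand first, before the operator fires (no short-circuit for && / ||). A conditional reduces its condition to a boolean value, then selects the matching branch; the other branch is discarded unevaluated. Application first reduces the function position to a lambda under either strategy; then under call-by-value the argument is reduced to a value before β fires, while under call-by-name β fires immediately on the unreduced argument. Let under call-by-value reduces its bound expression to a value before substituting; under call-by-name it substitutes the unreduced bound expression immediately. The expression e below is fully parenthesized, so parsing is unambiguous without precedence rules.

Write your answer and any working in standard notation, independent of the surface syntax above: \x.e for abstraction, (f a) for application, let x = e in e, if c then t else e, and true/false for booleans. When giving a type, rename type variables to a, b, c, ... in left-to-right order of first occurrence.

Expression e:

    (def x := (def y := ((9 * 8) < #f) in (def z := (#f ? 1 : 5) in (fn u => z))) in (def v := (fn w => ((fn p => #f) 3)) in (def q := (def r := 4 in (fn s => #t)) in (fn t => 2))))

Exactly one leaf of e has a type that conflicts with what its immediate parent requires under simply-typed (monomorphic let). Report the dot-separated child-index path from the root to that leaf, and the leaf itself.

Trace:
  unify Int ~ Int
  unify Int ~ Int
  unify Int ~ Int
  unify Bool ~ Int
  FAIL: mismatch Bool ~ Int

Answer: 0.0.1 : false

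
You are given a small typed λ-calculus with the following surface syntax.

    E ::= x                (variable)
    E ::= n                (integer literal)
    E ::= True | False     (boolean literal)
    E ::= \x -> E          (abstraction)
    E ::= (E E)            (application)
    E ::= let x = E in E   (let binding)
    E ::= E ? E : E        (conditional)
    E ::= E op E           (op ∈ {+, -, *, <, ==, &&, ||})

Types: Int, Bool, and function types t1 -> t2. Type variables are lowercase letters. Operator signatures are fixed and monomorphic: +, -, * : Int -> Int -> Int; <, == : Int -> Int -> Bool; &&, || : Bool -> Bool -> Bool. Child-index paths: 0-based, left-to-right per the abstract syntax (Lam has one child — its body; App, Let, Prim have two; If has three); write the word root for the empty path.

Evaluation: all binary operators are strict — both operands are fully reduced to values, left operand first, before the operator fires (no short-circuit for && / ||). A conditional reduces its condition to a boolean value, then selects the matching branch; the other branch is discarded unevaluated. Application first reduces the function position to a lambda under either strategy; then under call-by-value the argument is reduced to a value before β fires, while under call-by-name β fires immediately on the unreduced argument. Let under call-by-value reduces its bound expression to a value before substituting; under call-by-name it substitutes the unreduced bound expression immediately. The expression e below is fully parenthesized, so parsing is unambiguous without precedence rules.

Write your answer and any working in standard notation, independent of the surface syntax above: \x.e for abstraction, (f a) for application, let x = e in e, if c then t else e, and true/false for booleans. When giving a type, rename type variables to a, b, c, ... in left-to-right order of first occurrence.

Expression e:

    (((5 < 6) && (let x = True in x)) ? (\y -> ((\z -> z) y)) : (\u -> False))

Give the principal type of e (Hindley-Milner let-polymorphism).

Answer: Bool -> Bool

Derivation:
  unify Int ~ Int
  unify Int ~ Int
  unify Bool ~ Bool
let x : Bool
x : Bool
  unify Bool ~ Bool
  unify Bool ~ Bool
z : b
\z._ : b -> b
y : a
  unify b -> b ~ a -> c
  unify b ~ a
  unify a ~ c
_ _ : c
\y._ : c -> c
\u._ : d -> Bool
  unify c -> c ~ d -> Bool
  unify c ~ d
  unify d ~ Bool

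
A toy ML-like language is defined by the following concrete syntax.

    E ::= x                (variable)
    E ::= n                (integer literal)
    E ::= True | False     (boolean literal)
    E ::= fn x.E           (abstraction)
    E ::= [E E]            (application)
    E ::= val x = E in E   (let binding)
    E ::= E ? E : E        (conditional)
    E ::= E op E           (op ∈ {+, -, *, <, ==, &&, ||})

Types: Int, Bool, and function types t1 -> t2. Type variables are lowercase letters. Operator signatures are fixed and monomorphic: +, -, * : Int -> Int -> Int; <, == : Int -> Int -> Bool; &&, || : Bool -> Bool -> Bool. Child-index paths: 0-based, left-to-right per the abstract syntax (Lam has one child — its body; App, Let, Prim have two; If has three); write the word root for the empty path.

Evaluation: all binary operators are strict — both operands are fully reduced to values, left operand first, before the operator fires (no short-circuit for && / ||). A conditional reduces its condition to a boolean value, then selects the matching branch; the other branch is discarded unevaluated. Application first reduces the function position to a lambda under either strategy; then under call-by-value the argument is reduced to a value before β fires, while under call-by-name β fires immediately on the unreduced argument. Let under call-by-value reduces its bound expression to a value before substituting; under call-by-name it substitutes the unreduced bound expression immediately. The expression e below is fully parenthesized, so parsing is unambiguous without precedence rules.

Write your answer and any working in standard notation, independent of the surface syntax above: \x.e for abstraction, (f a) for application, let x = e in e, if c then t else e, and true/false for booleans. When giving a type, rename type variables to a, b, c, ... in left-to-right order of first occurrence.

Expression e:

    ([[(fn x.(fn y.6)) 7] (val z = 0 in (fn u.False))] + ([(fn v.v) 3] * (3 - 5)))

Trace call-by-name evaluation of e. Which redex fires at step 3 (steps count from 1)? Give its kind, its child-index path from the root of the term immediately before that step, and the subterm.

Answer: beta at 1.0 : ((\v.v) 3)

Derivation:
step 0: ((((\x.(\y.6)) 7) (let z = 0 in (\u.false))) + (((\v.v) 3) * (3 - 5)))
step 1: [beta@0.0] (((\y.6) (let z = 0 in (\u.false))) + (((\v.v) 3) * (3 - 5)))
step 2: [beta@0] (6 + (((\v.v) 3) * (3 - 5)))
step 3: [beta@1.0] (6 + (3 * (3 - 5)))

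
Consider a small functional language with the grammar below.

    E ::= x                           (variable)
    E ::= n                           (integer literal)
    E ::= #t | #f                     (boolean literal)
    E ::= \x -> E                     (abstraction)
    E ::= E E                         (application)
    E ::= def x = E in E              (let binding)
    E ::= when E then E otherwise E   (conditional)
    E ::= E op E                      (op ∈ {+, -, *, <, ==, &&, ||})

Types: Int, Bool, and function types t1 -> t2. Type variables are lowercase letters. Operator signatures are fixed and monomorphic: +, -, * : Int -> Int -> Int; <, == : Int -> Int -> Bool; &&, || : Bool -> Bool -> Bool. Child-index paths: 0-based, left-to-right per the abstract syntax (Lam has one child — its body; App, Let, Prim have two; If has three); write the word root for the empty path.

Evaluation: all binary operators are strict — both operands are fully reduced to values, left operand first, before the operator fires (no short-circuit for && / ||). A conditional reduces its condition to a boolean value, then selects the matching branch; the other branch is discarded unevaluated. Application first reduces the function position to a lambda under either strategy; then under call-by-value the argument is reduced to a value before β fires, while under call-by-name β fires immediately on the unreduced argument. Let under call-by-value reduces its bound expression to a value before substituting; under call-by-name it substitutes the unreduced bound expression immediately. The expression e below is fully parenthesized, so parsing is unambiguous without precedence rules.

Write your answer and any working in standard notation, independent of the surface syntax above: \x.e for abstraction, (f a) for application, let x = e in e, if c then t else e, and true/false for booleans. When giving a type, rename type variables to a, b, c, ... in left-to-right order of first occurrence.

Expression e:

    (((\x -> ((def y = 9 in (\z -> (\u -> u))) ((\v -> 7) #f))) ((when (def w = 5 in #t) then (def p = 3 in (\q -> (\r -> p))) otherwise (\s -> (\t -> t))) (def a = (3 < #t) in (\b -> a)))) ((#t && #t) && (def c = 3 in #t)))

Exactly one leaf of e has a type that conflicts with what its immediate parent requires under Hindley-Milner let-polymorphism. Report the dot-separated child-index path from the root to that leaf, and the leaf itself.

Answer: 0.1.1.0.1 : true

Working:
let y : Int
u : c
\u._ : c -> c
\z._ : b -> c -> c
\v._ : d -> Int
  unify d -> Int ~ Bool -> e
  unify d ~ Bool
  unify Int ~ e
_ _ : Int
  unify b -> c -> c ~ Int -> f
  unify b ~ Int
  unify c -> c ~ f
_ _ : c -> c
\x._ : a -> c -> c
let w : Int
  unify Bool ~ Bool
let p : Int
p : Int
\r._ : h -> Int
\q._ : g -> h -> Int
t : j
\t._ : j -> j
\s._ : i -> j -> j
  unify g -> h -> Int ~ i -> j -> j
  unify g ~ i
  unify h -> Int ~ j -> j
  unify h ~ j
  unify Int ~ j
  unify Int ~ Int
  unify Bool ~ Int
  FAIL: mismatch Bool ~ Int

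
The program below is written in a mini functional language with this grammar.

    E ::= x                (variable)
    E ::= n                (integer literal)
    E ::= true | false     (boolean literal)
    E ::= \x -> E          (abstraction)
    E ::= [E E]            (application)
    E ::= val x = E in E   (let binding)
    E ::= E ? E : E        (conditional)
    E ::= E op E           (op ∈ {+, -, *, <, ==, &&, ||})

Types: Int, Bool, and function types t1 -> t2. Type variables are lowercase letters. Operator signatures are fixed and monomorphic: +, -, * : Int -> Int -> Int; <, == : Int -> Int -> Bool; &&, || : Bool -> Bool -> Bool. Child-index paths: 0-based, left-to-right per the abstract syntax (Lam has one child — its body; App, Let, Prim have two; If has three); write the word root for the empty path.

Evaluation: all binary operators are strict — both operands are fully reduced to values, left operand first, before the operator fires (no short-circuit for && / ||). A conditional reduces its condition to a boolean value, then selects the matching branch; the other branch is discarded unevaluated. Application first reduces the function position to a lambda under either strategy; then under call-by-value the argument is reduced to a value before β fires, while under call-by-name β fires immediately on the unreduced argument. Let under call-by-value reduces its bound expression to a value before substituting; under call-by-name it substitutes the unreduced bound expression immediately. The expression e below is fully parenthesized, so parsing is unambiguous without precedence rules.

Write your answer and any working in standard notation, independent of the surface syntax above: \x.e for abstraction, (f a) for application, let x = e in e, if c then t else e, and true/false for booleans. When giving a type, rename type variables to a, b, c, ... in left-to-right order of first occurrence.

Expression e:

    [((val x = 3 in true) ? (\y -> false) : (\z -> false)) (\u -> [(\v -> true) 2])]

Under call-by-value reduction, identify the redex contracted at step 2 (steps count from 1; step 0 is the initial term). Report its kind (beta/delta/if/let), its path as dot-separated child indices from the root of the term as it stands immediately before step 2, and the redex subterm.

Derivation:
step 0: ((if (let x = 3 in true) then (\y.false) else (\z.false)) (\u.((\v.true) 2)))
step 1: [let@0.0] ((if true then (\y.false) else (\z.false)) (\u.((\v.true) 2)))
step 2: [if@0] ((\y.false) (\u.((\v.true) 2)))

Answer: if at 0 : (if true then (\y.false) else (\z.false))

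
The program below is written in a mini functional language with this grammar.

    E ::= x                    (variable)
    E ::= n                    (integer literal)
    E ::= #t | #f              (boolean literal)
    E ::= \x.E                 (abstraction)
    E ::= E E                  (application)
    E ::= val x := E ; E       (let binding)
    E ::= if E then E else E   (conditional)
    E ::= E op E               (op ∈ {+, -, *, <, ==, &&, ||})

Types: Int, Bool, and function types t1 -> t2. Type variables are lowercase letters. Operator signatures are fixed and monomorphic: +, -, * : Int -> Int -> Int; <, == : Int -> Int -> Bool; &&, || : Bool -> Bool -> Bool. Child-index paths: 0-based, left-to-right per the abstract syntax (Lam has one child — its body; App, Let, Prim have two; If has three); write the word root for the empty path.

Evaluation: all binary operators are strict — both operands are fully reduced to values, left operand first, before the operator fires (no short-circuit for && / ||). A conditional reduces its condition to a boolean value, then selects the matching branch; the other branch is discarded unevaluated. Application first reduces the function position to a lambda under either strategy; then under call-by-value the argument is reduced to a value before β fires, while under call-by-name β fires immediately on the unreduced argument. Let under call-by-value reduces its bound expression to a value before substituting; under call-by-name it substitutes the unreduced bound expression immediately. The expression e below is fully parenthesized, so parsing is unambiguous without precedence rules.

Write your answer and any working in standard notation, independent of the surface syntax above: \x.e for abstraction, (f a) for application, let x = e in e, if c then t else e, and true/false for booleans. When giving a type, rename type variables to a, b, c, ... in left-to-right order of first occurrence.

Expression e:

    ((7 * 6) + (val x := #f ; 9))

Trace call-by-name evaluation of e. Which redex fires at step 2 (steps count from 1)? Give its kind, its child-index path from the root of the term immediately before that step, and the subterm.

Answer: let at 1 : (let x = false in 9)

Trace:
step 0: ((7 * 6) + (let x = false in 9))
step 1: [delta@0] (42 + (let x = false in 9))
step 2: [let@1] (42 + 9)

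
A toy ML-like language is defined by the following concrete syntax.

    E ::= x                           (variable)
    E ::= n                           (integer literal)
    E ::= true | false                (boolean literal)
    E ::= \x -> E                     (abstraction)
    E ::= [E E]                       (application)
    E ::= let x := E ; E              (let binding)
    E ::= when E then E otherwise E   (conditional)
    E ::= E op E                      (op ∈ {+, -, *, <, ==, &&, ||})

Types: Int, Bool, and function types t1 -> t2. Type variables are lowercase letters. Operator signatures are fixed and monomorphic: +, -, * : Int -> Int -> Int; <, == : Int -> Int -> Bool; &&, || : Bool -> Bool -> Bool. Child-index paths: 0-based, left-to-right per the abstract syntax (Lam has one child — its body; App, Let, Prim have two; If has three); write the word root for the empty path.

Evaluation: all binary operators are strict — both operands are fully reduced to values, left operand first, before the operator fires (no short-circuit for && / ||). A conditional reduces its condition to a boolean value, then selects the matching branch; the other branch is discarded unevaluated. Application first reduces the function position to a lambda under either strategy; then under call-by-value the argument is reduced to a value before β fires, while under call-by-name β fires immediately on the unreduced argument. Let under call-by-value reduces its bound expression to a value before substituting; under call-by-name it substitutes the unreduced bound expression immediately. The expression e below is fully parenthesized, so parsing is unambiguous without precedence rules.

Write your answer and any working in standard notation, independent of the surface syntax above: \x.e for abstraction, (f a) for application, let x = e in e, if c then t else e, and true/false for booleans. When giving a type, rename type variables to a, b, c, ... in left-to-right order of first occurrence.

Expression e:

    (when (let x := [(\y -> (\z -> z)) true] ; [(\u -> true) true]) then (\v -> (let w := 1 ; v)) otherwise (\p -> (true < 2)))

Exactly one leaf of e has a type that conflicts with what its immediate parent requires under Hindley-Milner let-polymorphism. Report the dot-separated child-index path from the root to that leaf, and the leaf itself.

Answer: 2.0.0 : true

Working:
z : b
\z._ : b -> b
\y._ : a -> b -> b
  unify a -> b -> b ~ Bool -> c
  unify a ~ Bool
  unify b -> b ~ c
_ _ : b -> b
let x : forall. b -> b
\u._ : d -> Bool
  unify d -> Bool ~ Bool -> e
  unify d ~ Bool
  unify Bool ~ e
_ _ : Bool
  unify Bool ~ Bool
let w : Int
v : f
\v._ : f -> f
  unify Bool ~ Int
  FAIL: mismatch Bool ~ Int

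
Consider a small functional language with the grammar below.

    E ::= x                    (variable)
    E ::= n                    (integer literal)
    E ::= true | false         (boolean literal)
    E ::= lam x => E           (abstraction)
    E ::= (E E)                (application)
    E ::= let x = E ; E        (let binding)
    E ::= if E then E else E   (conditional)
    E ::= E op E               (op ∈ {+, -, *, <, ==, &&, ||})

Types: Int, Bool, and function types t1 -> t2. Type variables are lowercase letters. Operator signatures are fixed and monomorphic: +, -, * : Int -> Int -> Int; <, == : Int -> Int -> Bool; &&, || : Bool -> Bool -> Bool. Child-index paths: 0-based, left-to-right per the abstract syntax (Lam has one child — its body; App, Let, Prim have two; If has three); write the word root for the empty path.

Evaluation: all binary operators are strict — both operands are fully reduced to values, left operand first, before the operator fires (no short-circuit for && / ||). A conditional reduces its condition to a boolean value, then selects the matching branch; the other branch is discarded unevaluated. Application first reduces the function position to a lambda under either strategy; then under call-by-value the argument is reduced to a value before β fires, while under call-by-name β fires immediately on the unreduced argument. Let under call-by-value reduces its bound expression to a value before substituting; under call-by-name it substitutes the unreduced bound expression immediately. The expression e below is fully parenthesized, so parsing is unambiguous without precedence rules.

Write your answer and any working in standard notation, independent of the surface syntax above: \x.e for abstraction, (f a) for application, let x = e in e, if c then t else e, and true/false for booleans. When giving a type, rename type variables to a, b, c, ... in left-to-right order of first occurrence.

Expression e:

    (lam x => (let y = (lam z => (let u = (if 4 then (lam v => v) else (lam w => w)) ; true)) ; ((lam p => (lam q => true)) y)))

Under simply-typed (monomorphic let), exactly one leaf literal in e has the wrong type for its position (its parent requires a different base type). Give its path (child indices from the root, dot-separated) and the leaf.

Trace:
  unify Int ~ Bool
  FAIL: mismatch Int ~ Bool

Answer: 0.0.0.0.0 : 4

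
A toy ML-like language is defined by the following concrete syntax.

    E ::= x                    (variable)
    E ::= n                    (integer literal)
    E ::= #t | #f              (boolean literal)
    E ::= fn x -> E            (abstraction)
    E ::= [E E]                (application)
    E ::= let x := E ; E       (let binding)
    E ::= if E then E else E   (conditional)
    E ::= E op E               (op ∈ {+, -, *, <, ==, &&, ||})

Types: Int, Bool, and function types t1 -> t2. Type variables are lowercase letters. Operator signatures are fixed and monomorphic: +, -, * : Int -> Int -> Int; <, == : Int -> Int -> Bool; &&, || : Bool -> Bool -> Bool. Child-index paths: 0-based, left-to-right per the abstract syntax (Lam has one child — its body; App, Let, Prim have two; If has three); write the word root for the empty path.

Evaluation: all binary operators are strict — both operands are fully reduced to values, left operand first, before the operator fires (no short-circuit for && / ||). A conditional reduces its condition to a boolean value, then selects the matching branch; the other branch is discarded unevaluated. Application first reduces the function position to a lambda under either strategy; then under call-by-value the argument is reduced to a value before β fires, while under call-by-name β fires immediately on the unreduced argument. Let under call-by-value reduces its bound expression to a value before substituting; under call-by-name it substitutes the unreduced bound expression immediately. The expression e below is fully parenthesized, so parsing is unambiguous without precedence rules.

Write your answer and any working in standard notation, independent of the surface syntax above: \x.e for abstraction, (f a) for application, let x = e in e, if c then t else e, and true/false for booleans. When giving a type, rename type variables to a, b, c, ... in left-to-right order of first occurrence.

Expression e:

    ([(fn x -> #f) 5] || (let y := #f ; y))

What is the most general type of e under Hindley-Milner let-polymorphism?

Trace:
\x._ : a -> Bool
  unify a -> Bool ~ Int -> b
  unify a ~ Int
  unify Bool ~ b
_ _ : Bool
  unify Bool ~ Bool
let y : Bool
y : Bool
  unify Bool ~ Bool

Answer: Bool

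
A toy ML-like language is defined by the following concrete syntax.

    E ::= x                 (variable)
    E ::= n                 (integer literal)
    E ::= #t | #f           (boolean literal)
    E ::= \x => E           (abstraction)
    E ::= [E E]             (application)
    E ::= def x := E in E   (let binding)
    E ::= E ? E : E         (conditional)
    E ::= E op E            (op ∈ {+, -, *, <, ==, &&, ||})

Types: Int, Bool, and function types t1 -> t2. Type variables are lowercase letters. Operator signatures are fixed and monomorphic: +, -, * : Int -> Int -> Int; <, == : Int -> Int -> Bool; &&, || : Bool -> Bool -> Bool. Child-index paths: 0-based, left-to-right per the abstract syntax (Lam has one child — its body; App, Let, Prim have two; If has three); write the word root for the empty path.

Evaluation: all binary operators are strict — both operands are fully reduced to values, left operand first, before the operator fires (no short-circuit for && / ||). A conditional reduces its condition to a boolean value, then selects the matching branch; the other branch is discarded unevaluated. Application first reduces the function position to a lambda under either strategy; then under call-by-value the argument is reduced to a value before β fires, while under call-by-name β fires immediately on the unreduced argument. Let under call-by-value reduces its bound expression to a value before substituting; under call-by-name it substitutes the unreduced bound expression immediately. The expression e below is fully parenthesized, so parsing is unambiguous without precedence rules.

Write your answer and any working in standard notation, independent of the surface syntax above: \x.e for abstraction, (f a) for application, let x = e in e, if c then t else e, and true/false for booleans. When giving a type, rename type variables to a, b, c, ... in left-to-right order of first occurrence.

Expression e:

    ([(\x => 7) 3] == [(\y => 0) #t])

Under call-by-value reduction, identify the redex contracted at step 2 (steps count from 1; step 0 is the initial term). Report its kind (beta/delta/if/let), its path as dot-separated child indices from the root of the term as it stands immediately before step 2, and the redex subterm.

Trace:
step 0: (((\x.7) 3) == ((\y.0) true))
step 1: [beta@0] (7 == ((\y.0) true))
step 2: [beta@1] (7 == 0)

Answer: beta at 1 : ((\y.0) true)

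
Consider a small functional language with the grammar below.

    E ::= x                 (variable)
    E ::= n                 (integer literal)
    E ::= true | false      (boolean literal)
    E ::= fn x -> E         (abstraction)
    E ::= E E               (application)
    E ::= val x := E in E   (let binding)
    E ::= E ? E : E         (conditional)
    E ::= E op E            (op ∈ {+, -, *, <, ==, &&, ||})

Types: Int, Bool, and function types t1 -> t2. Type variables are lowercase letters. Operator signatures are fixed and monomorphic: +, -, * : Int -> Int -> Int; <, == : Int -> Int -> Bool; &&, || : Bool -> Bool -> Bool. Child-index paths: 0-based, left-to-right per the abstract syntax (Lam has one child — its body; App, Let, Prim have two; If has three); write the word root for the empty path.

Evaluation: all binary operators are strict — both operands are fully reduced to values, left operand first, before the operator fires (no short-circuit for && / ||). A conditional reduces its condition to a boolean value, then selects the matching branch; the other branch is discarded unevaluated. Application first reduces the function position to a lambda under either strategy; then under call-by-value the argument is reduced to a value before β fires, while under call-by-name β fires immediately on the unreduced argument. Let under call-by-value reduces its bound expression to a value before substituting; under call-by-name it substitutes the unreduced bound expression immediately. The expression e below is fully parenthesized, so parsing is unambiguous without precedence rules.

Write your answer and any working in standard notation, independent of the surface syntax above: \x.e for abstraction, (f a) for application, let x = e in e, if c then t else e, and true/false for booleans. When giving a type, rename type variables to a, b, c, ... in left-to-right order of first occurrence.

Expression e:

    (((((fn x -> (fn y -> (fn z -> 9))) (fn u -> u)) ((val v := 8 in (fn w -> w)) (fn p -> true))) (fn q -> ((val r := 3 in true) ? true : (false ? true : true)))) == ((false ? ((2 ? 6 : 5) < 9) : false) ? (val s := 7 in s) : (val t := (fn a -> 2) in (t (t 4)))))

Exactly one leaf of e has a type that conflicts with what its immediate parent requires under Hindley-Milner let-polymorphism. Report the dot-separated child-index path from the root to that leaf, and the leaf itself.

Answer: 1.0.1.0.0 : 2

Derivation:
\z._ : c -> Int
\y._ : b -> c -> Int
\x._ : a -> b -> c -> Int
u : d
\u._ : d -> d
  unify a -> b -> c -> Int ~ (d -> d) -> e
  unify a ~ d -> d
  unify b -> c -> Int ~ e
_ _ : b -> c -> Int
let v : Int
w : f
\w._ : f -> f
\p._ : g -> Bool
  unify f -> f ~ (g -> Bool) -> h
  unify f ~ g -> Bool
  unify g -> Bool ~ h
_ _ : g -> Bool
  unify b -> c -> Int ~ (g -> Bool) -> i
  unify b ~ g -> Bool
  unify c -> Int ~ i
_ _ : c -> Int
let r : Int
  unify Bool ~ Bool
  unify Bool ~ Bool
  unify Bool ~ Bool
  unify Bool ~ Bool
\q._ : j -> Bool
  unify c -> Int ~ (j -> Bool) -> k
  unify c ~ j -> Bool
  unify Int ~ k
_ _ : Int
  unify Int ~ Int
  unify Bool ~ Bool
  unify Int ~ Bool
  FAIL: mismatch Int ~ Bool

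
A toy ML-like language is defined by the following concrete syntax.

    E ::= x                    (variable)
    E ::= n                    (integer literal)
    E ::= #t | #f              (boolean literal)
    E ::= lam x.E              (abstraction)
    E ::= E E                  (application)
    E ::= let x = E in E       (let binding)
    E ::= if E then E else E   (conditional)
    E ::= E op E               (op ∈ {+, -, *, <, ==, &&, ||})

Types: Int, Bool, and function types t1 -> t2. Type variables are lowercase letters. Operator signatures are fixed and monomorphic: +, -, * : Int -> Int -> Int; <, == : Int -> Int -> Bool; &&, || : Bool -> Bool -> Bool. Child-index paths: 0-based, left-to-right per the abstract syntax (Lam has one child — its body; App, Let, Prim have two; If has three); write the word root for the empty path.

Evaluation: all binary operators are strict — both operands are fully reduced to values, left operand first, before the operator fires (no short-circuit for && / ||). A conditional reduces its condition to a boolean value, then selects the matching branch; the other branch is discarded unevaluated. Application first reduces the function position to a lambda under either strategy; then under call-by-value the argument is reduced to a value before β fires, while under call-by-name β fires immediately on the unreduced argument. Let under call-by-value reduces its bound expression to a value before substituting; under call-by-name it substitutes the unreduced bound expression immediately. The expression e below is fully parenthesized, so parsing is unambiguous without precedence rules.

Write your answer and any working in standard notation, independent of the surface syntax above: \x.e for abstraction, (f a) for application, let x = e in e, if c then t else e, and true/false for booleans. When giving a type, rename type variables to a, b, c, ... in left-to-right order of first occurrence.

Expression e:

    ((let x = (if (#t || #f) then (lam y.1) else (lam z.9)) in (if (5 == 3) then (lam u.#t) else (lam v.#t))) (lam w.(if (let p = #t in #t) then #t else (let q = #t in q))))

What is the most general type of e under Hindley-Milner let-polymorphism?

Working:
  unify Bool ~ Bool
  unify Bool ~ Bool
  unify Bool ~ Bool
\y._ : a -> Int
\z._ : b -> Int
  unify a -> Int ~ b -> Int
  unify a ~ b
  unify Int ~ Int
let x : forall. b -> Int
  unify Int ~ Int
  unify Int ~ Int
  unify Bool ~ Bool
\u._ : c -> Bool
\v._ : d -> Bool
  unify c -> Bool ~ d -> Bool
  unify c ~ d
  unify Bool ~ Bool
let p : Bool
  unify Bool ~ Bool
let q : Bool
q : Bool
  unify Bool ~ Bool
\w._ : e -> Bool
  unify d -> Bool ~ (e -> Bool) -> f
  unify d ~ e -> Bool
  unify Bool ~ f
_ _ : Bool

Answer: Bool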